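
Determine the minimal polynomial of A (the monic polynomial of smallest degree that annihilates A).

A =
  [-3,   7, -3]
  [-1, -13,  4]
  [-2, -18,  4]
x^3 + 12*x^2 + 48*x + 64

The characteristic polynomial is χ_A(x) = (x + 4)^3, so the eigenvalues are known. The minimal polynomial is
  m_A(x) = Π_λ (x − λ)^{k_λ}
where k_λ is the size of the *largest* Jordan block for λ (equivalently, the smallest k with (A − λI)^k v = 0 for every generalised eigenvector v of λ).

  λ = -4: largest Jordan block has size 3, contributing (x + 4)^3

So m_A(x) = (x + 4)^3 = x^3 + 12*x^2 + 48*x + 64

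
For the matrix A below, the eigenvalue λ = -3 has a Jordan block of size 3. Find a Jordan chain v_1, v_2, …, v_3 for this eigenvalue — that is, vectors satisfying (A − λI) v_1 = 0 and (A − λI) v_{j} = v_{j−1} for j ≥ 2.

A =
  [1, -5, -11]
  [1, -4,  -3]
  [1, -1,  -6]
A Jordan chain for λ = -3 of length 3:
v_1 = (-4, -1, -1)ᵀ
v_2 = (-5, -1, -1)ᵀ
v_3 = (0, 1, 0)ᵀ

Let N = A − (-3)·I. We want v_3 with N^3 v_3 = 0 but N^2 v_3 ≠ 0; then v_{j-1} := N · v_j for j = 3, …, 2.

Pick v_3 = (0, 1, 0)ᵀ.
Then v_2 = N · v_3 = (-5, -1, -1)ᵀ.
Then v_1 = N · v_2 = (-4, -1, -1)ᵀ.

Sanity check: (A − (-3)·I) v_1 = (0, 0, 0)ᵀ = 0. ✓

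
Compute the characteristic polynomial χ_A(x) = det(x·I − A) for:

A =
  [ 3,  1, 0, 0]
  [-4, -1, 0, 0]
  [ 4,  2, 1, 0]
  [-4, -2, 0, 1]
x^4 - 4*x^3 + 6*x^2 - 4*x + 1

Expanding det(x·I − A) (e.g. by cofactor expansion or by noting that A is similar to its Jordan form J, which has the same characteristic polynomial as A) gives
  χ_A(x) = x^4 - 4*x^3 + 6*x^2 - 4*x + 1
which factors as (x - 1)^4. The eigenvalues (with algebraic multiplicities) are λ = 1 with multiplicity 4.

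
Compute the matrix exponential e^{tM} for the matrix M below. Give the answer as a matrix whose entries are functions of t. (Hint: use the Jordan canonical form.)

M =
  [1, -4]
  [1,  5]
e^{tM} =
  [-2*t*exp(3*t) + exp(3*t), -4*t*exp(3*t)]
  [t*exp(3*t), 2*t*exp(3*t) + exp(3*t)]

Strategy: write M = P · J · P⁻¹ where J is a Jordan canonical form, so e^{tM} = P · e^{tJ} · P⁻¹, and e^{tJ} can be computed block-by-block.

M has Jordan form
J =
  [3, 1]
  [0, 3]
(up to reordering of blocks).

Per-block formulas:
  For a 2×2 Jordan block J_2(3): exp(t · J_2(3)) = e^(3t)·(I + t·N), where N is the 2×2 nilpotent shift.

After assembling e^{tJ} and conjugating by P, we get:

e^{tM} =
  [-2*t*exp(3*t) + exp(3*t), -4*t*exp(3*t)]
  [t*exp(3*t), 2*t*exp(3*t) + exp(3*t)]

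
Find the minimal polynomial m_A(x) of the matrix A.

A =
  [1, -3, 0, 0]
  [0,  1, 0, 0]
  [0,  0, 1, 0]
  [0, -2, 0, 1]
x^2 - 2*x + 1

The characteristic polynomial is χ_A(x) = (x - 1)^4, so the eigenvalues are known. The minimal polynomial is
  m_A(x) = Π_λ (x − λ)^{k_λ}
where k_λ is the size of the *largest* Jordan block for λ (equivalently, the smallest k with (A − λI)^k v = 0 for every generalised eigenvector v of λ).

  λ = 1: largest Jordan block has size 2, contributing (x − 1)^2

So m_A(x) = (x - 1)^2 = x^2 - 2*x + 1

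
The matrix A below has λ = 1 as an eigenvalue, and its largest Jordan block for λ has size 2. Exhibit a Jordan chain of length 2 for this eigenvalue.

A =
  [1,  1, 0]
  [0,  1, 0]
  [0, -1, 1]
A Jordan chain for λ = 1 of length 2:
v_1 = (1, 0, -1)ᵀ
v_2 = (0, 1, 0)ᵀ

Let N = A − (1)·I. We want v_2 with N^2 v_2 = 0 but N^1 v_2 ≠ 0; then v_{j-1} := N · v_j for j = 2, …, 2.

Pick v_2 = (0, 1, 0)ᵀ.
Then v_1 = N · v_2 = (1, 0, -1)ᵀ.

Sanity check: (A − (1)·I) v_1 = (0, 0, 0)ᵀ = 0. ✓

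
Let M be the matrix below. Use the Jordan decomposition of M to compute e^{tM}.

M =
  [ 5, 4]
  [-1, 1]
e^{tM} =
  [2*t*exp(3*t) + exp(3*t), 4*t*exp(3*t)]
  [-t*exp(3*t), -2*t*exp(3*t) + exp(3*t)]

Strategy: write M = P · J · P⁻¹ where J is a Jordan canonical form, so e^{tM} = P · e^{tJ} · P⁻¹, and e^{tJ} can be computed block-by-block.

M has Jordan form
J =
  [3, 1]
  [0, 3]
(up to reordering of blocks).

Per-block formulas:
  For a 2×2 Jordan block J_2(3): exp(t · J_2(3)) = e^(3t)·(I + t·N), where N is the 2×2 nilpotent shift.

After assembling e^{tJ} and conjugating by P, we get:

e^{tM} =
  [2*t*exp(3*t) + exp(3*t), 4*t*exp(3*t)]
  [-t*exp(3*t), -2*t*exp(3*t) + exp(3*t)]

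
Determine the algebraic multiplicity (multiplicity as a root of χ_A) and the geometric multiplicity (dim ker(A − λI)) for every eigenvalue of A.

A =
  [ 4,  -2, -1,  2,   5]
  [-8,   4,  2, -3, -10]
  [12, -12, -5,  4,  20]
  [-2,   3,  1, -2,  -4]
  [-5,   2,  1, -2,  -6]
λ = -1: alg = 5, geom = 2

Step 1 — factor the characteristic polynomial to read off the algebraic multiplicities:
  χ_A(x) = (x + 1)^5

Step 2 — compute geometric multiplicities via the rank-nullity identity g(λ) = n − rank(A − λI):
  rank(A − (-1)·I) = 3, so dim ker(A − (-1)·I) = n − 3 = 2

Summary:
  λ = -1: algebraic multiplicity = 5, geometric multiplicity = 2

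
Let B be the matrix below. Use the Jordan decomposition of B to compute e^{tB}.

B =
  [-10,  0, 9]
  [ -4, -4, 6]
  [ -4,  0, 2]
e^{tB} =
  [-6*t*exp(-4*t) + exp(-4*t), 0, 9*t*exp(-4*t)]
  [-4*t*exp(-4*t), exp(-4*t), 6*t*exp(-4*t)]
  [-4*t*exp(-4*t), 0, 6*t*exp(-4*t) + exp(-4*t)]

Strategy: write B = P · J · P⁻¹ where J is a Jordan canonical form, so e^{tB} = P · e^{tJ} · P⁻¹, and e^{tJ} can be computed block-by-block.

B has Jordan form
J =
  [-4,  1,  0]
  [ 0, -4,  0]
  [ 0,  0, -4]
(up to reordering of blocks).

Per-block formulas:
  For a 1×1 block at λ = -4: exp(t · [-4]) = [e^(-4t)].
  For a 2×2 Jordan block J_2(-4): exp(t · J_2(-4)) = e^(-4t)·(I + t·N), where N is the 2×2 nilpotent shift.

After assembling e^{tJ} and conjugating by P, we get:

e^{tB} =
  [-6*t*exp(-4*t) + exp(-4*t), 0, 9*t*exp(-4*t)]
  [-4*t*exp(-4*t), exp(-4*t), 6*t*exp(-4*t)]
  [-4*t*exp(-4*t), 0, 6*t*exp(-4*t) + exp(-4*t)]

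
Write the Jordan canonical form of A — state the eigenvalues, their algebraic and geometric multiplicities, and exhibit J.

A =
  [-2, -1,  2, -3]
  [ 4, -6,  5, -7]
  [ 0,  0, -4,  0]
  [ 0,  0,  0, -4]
J_3(-4) ⊕ J_1(-4)

The characteristic polynomial is
  det(x·I − A) = x^4 + 16*x^3 + 96*x^2 + 256*x + 256 = (x + 4)^4

Eigenvalues and multiplicities (the geometric multiplicity of λ is n − rank(A − λI), which equals the number of Jordan blocks for λ):
  λ = -4: algebraic multiplicity = 4, geometric multiplicity = 2

Determining the block sizes for each eigenvalue:
  λ = -4: with am = 4 and gm = 2, the partition is not yet determined (e.g. several partitions of 4 into 2 parts exist). Let N = A − (-4)·I. Computing rank(N^1) = 2, rank(N^2) = 1, rank(N^3) = 0; the number of blocks of size ≥ j is rank(N^{j−1}) − rank(N^j), giving [2, 1, 1]. So we have 1 block(s) of size 3, 1 block(s) of size 1 → block sizes [3, 1]

Assembling the blocks gives a Jordan form
J =
  [-4,  1,  0,  0]
  [ 0, -4,  1,  0]
  [ 0,  0, -4,  0]
  [ 0,  0,  0, -4]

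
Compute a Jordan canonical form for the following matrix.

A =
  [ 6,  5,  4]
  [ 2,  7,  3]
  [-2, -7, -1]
J_3(4)

The characteristic polynomial is
  det(x·I − A) = x^3 - 12*x^2 + 48*x - 64 = (x - 4)^3

Eigenvalues and multiplicities (the geometric multiplicity of λ is n − rank(A − λI), which equals the number of Jordan blocks for λ):
  λ = 4: algebraic multiplicity = 3, geometric multiplicity = 1

Determining the block sizes for each eigenvalue:
  λ = 4: one block (gm = 1), so the single block has size am = 3 → block sizes [3]

Assembling the blocks gives a Jordan form
J =
  [4, 1, 0]
  [0, 4, 1]
  [0, 0, 4]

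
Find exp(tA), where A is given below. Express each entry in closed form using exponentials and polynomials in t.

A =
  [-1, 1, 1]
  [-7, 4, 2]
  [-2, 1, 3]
e^{tA} =
  [-3*t*exp(2*t) + exp(2*t), t*exp(2*t), t*exp(2*t)]
  [3*t^2*exp(2*t)/2 - 7*t*exp(2*t), -t^2*exp(2*t)/2 + 2*t*exp(2*t) + exp(2*t), -t^2*exp(2*t)/2 + 2*t*exp(2*t)]
  [-3*t^2*exp(2*t)/2 - 2*t*exp(2*t), t^2*exp(2*t)/2 + t*exp(2*t), t^2*exp(2*t)/2 + t*exp(2*t) + exp(2*t)]

Strategy: write A = P · J · P⁻¹ where J is a Jordan canonical form, so e^{tA} = P · e^{tJ} · P⁻¹, and e^{tJ} can be computed block-by-block.

A has Jordan form
J =
  [2, 1, 0]
  [0, 2, 1]
  [0, 0, 2]
(up to reordering of blocks).

Per-block formulas:
  For a 3×3 Jordan block J_3(2): exp(t · J_3(2)) = e^(2t)·(I + t·N + (t^2/2)·N^2), where N is the 3×3 nilpotent shift.

After assembling e^{tJ} and conjugating by P, we get:

e^{tA} =
  [-3*t*exp(2*t) + exp(2*t), t*exp(2*t), t*exp(2*t)]
  [3*t^2*exp(2*t)/2 - 7*t*exp(2*t), -t^2*exp(2*t)/2 + 2*t*exp(2*t) + exp(2*t), -t^2*exp(2*t)/2 + 2*t*exp(2*t)]
  [-3*t^2*exp(2*t)/2 - 2*t*exp(2*t), t^2*exp(2*t)/2 + t*exp(2*t), t^2*exp(2*t)/2 + t*exp(2*t) + exp(2*t)]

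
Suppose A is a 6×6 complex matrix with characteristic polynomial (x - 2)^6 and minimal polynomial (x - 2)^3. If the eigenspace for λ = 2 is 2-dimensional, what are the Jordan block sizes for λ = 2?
Block sizes for λ = 2: [3, 3]

Step 1 — from the characteristic polynomial, algebraic multiplicity of λ = 2 is 6. From dim ker(A − (2)·I) = 2, there are exactly 2 Jordan blocks for λ = 2.
Step 2 — from the minimal polynomial, the factor (x − 2)^3 tells us the largest block for λ = 2 has size 3.
Step 3 — with total size 6, 2 blocks, and largest block 3, the block sizes (in nonincreasing order) are [3, 3].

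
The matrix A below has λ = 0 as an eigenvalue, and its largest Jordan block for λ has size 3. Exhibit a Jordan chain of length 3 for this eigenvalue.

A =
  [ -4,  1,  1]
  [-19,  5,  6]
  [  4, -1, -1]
A Jordan chain for λ = 0 of length 3:
v_1 = (1, 5, -1)ᵀ
v_2 = (-4, -19, 4)ᵀ
v_3 = (1, 0, 0)ᵀ

Let N = A − (0)·I. We want v_3 with N^3 v_3 = 0 but N^2 v_3 ≠ 0; then v_{j-1} := N · v_j for j = 3, …, 2.

Pick v_3 = (1, 0, 0)ᵀ.
Then v_2 = N · v_3 = (-4, -19, 4)ᵀ.
Then v_1 = N · v_2 = (1, 5, -1)ᵀ.

Sanity check: (A − (0)·I) v_1 = (0, 0, 0)ᵀ = 0. ✓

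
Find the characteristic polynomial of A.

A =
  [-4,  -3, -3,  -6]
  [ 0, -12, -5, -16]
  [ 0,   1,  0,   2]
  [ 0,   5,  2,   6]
x^4 + 10*x^3 + 33*x^2 + 40*x + 16

Expanding det(x·I − A) (e.g. by cofactor expansion or by noting that A is similar to its Jordan form J, which has the same characteristic polynomial as A) gives
  χ_A(x) = x^4 + 10*x^3 + 33*x^2 + 40*x + 16
which factors as (x + 1)^2*(x + 4)^2. The eigenvalues (with algebraic multiplicities) are λ = -4 with multiplicity 2, λ = -1 with multiplicity 2.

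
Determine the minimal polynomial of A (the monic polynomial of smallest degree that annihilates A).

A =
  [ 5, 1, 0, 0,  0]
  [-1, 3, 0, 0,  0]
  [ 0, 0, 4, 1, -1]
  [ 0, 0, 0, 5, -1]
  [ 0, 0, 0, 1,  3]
x^2 - 8*x + 16

The characteristic polynomial is χ_A(x) = (x - 4)^5, so the eigenvalues are known. The minimal polynomial is
  m_A(x) = Π_λ (x − λ)^{k_λ}
where k_λ is the size of the *largest* Jordan block for λ (equivalently, the smallest k with (A − λI)^k v = 0 for every generalised eigenvector v of λ).

  λ = 4: largest Jordan block has size 2, contributing (x − 4)^2

So m_A(x) = (x - 4)^2 = x^2 - 8*x + 16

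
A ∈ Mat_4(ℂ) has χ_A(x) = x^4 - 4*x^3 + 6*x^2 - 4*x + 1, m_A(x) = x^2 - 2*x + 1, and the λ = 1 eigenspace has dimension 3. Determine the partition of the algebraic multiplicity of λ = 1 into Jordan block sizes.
Block sizes for λ = 1: [2, 1, 1]

Step 1 — from the characteristic polynomial, algebraic multiplicity of λ = 1 is 4. From dim ker(A − (1)·I) = 3, there are exactly 3 Jordan blocks for λ = 1.
Step 2 — from the minimal polynomial, the factor (x − 1)^2 tells us the largest block for λ = 1 has size 2.
Step 3 — with total size 4, 3 blocks, and largest block 2, the block sizes (in nonincreasing order) are [2, 1, 1].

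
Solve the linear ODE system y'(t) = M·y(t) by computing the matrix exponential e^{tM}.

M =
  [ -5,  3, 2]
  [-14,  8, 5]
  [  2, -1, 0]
e^{tM} =
  [-t^2*exp(t) - 6*t*exp(t) + exp(t), t^2*exp(t)/2 + 3*t*exp(t), t^2*exp(t)/2 + 2*t*exp(t)]
  [-2*t^2*exp(t) - 14*t*exp(t), t^2*exp(t) + 7*t*exp(t) + exp(t), t^2*exp(t) + 5*t*exp(t)]
  [2*t*exp(t), -t*exp(t), -t*exp(t) + exp(t)]

Strategy: write M = P · J · P⁻¹ where J is a Jordan canonical form, so e^{tM} = P · e^{tJ} · P⁻¹, and e^{tJ} can be computed block-by-block.

M has Jordan form
J =
  [1, 1, 0]
  [0, 1, 1]
  [0, 0, 1]
(up to reordering of blocks).

Per-block formulas:
  For a 3×3 Jordan block J_3(1): exp(t · J_3(1)) = e^(1t)·(I + t·N + (t^2/2)·N^2), where N is the 3×3 nilpotent shift.

After assembling e^{tJ} and conjugating by P, we get:

e^{tM} =
  [-t^2*exp(t) - 6*t*exp(t) + exp(t), t^2*exp(t)/2 + 3*t*exp(t), t^2*exp(t)/2 + 2*t*exp(t)]
  [-2*t^2*exp(t) - 14*t*exp(t), t^2*exp(t) + 7*t*exp(t) + exp(t), t^2*exp(t) + 5*t*exp(t)]
  [2*t*exp(t), -t*exp(t), -t*exp(t) + exp(t)]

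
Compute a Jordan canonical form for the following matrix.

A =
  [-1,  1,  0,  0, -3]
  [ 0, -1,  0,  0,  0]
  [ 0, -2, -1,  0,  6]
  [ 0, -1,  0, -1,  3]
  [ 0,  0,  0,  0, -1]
J_2(-1) ⊕ J_1(-1) ⊕ J_1(-1) ⊕ J_1(-1)

The characteristic polynomial is
  det(x·I − A) = x^5 + 5*x^4 + 10*x^3 + 10*x^2 + 5*x + 1 = (x + 1)^5

Eigenvalues and multiplicities (the geometric multiplicity of λ is n − rank(A − λI), which equals the number of Jordan blocks for λ):
  λ = -1: algebraic multiplicity = 5, geometric multiplicity = 4

Determining the block sizes for each eigenvalue:
  λ = -1: 4 blocks summing to 5 forces exactly one block of size 2 and the rest size 1 → block sizes [2, 1, 1, 1]

Assembling the blocks gives a Jordan form
J =
  [-1,  1,  0,  0,  0]
  [ 0, -1,  0,  0,  0]
  [ 0,  0, -1,  0,  0]
  [ 0,  0,  0, -1,  0]
  [ 0,  0,  0,  0, -1]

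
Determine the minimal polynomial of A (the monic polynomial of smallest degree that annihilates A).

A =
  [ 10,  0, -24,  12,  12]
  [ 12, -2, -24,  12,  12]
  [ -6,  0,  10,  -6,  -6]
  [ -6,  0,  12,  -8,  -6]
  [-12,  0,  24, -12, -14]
x^2 - 2*x - 8

The characteristic polynomial is χ_A(x) = (x - 4)*(x + 2)^4, so the eigenvalues are known. The minimal polynomial is
  m_A(x) = Π_λ (x − λ)^{k_λ}
where k_λ is the size of the *largest* Jordan block for λ (equivalently, the smallest k with (A − λI)^k v = 0 for every generalised eigenvector v of λ).

  λ = -2: largest Jordan block has size 1, contributing (x + 2)
  λ = 4: largest Jordan block has size 1, contributing (x − 4)

So m_A(x) = (x - 4)*(x + 2) = x^2 - 2*x - 8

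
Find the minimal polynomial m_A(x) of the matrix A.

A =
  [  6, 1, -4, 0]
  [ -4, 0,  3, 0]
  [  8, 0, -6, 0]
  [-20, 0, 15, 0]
x^3

The characteristic polynomial is χ_A(x) = x^4, so the eigenvalues are known. The minimal polynomial is
  m_A(x) = Π_λ (x − λ)^{k_λ}
where k_λ is the size of the *largest* Jordan block for λ (equivalently, the smallest k with (A − λI)^k v = 0 for every generalised eigenvector v of λ).

  λ = 0: largest Jordan block has size 3, contributing (x − 0)^3

So m_A(x) = x^3 = x^3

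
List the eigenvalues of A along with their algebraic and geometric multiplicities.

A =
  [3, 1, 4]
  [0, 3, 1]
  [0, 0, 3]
λ = 3: alg = 3, geom = 1

Step 1 — factor the characteristic polynomial to read off the algebraic multiplicities:
  χ_A(x) = (x - 3)^3

Step 2 — compute geometric multiplicities via the rank-nullity identity g(λ) = n − rank(A − λI):
  rank(A − (3)·I) = 2, so dim ker(A − (3)·I) = n − 2 = 1

Summary:
  λ = 3: algebraic multiplicity = 3, geometric multiplicity = 1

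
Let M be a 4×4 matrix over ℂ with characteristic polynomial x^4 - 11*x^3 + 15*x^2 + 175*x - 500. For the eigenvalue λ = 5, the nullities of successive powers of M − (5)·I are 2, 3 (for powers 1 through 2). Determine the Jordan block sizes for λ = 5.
Block sizes for λ = 5: [2, 1]

From the dimensions of kernels of powers, the number of Jordan blocks of size at least j is d_j − d_{j−1} where d_j = dim ker(N^j) (with d_0 = 0). Computing the differences gives [2, 1].
The number of blocks of size exactly k is (#blocks of size ≥ k) − (#blocks of size ≥ k + 1), so the partition is: 1 block(s) of size 1, 1 block(s) of size 2.
In nonincreasing order the block sizes are [2, 1].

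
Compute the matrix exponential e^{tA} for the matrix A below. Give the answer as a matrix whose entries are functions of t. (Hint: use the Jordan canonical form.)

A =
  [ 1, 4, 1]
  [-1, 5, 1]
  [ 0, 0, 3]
e^{tA} =
  [-2*t*exp(3*t) + exp(3*t), 4*t*exp(3*t), t^2*exp(3*t) + t*exp(3*t)]
  [-t*exp(3*t), 2*t*exp(3*t) + exp(3*t), t^2*exp(3*t)/2 + t*exp(3*t)]
  [0, 0, exp(3*t)]

Strategy: write A = P · J · P⁻¹ where J is a Jordan canonical form, so e^{tA} = P · e^{tJ} · P⁻¹, and e^{tJ} can be computed block-by-block.

A has Jordan form
J =
  [3, 1, 0]
  [0, 3, 1]
  [0, 0, 3]
(up to reordering of blocks).

Per-block formulas:
  For a 3×3 Jordan block J_3(3): exp(t · J_3(3)) = e^(3t)·(I + t·N + (t^2/2)·N^2), where N is the 3×3 nilpotent shift.

After assembling e^{tJ} and conjugating by P, we get:

e^{tA} =
  [-2*t*exp(3*t) + exp(3*t), 4*t*exp(3*t), t^2*exp(3*t) + t*exp(3*t)]
  [-t*exp(3*t), 2*t*exp(3*t) + exp(3*t), t^2*exp(3*t)/2 + t*exp(3*t)]
  [0, 0, exp(3*t)]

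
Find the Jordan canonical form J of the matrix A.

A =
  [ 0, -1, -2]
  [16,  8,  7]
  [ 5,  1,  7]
J_3(5)

The characteristic polynomial is
  det(x·I − A) = x^3 - 15*x^2 + 75*x - 125 = (x - 5)^3

Eigenvalues and multiplicities (the geometric multiplicity of λ is n − rank(A − λI), which equals the number of Jordan blocks for λ):
  λ = 5: algebraic multiplicity = 3, geometric multiplicity = 1

Determining the block sizes for each eigenvalue:
  λ = 5: one block (gm = 1), so the single block has size am = 3 → block sizes [3]

Assembling the blocks gives a Jordan form
J =
  [5, 1, 0]
  [0, 5, 1]
  [0, 0, 5]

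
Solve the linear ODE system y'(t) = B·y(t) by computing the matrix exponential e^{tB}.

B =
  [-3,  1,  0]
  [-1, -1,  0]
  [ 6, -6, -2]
e^{tB} =
  [-t*exp(-2*t) + exp(-2*t), t*exp(-2*t), 0]
  [-t*exp(-2*t), t*exp(-2*t) + exp(-2*t), 0]
  [6*t*exp(-2*t), -6*t*exp(-2*t), exp(-2*t)]

Strategy: write B = P · J · P⁻¹ where J is a Jordan canonical form, so e^{tB} = P · e^{tJ} · P⁻¹, and e^{tJ} can be computed block-by-block.

B has Jordan form
J =
  [-2,  1,  0]
  [ 0, -2,  0]
  [ 0,  0, -2]
(up to reordering of blocks).

Per-block formulas:
  For a 2×2 Jordan block J_2(-2): exp(t · J_2(-2)) = e^(-2t)·(I + t·N), where N is the 2×2 nilpotent shift.
  For a 1×1 block at λ = -2: exp(t · [-2]) = [e^(-2t)].

After assembling e^{tJ} and conjugating by P, we get:

e^{tB} =
  [-t*exp(-2*t) + exp(-2*t), t*exp(-2*t), 0]
  [-t*exp(-2*t), t*exp(-2*t) + exp(-2*t), 0]
  [6*t*exp(-2*t), -6*t*exp(-2*t), exp(-2*t)]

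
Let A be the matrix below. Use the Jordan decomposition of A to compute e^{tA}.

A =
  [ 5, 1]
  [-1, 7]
e^{tA} =
  [-t*exp(6*t) + exp(6*t), t*exp(6*t)]
  [-t*exp(6*t), t*exp(6*t) + exp(6*t)]

Strategy: write A = P · J · P⁻¹ where J is a Jordan canonical form, so e^{tA} = P · e^{tJ} · P⁻¹, and e^{tJ} can be computed block-by-block.

A has Jordan form
J =
  [6, 1]
  [0, 6]
(up to reordering of blocks).

Per-block formulas:
  For a 2×2 Jordan block J_2(6): exp(t · J_2(6)) = e^(6t)·(I + t·N), where N is the 2×2 nilpotent shift.

After assembling e^{tJ} and conjugating by P, we get:

e^{tA} =
  [-t*exp(6*t) + exp(6*t), t*exp(6*t)]
  [-t*exp(6*t), t*exp(6*t) + exp(6*t)]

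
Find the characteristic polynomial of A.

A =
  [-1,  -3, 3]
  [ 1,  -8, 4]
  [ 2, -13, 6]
x^3 + 3*x^2 + 3*x + 1

Expanding det(x·I − A) (e.g. by cofactor expansion or by noting that A is similar to its Jordan form J, which has the same characteristic polynomial as A) gives
  χ_A(x) = x^3 + 3*x^2 + 3*x + 1
which factors as (x + 1)^3. The eigenvalues (with algebraic multiplicities) are λ = -1 with multiplicity 3.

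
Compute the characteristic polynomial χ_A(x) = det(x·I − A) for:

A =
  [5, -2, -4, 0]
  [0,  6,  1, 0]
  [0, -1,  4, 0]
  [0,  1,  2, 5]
x^4 - 20*x^3 + 150*x^2 - 500*x + 625

Expanding det(x·I − A) (e.g. by cofactor expansion or by noting that A is similar to its Jordan form J, which has the same characteristic polynomial as A) gives
  χ_A(x) = x^4 - 20*x^3 + 150*x^2 - 500*x + 625
which factors as (x - 5)^4. The eigenvalues (with algebraic multiplicities) are λ = 5 with multiplicity 4.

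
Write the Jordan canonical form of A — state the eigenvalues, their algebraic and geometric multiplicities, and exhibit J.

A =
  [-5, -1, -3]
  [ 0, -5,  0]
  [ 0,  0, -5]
J_2(-5) ⊕ J_1(-5)

The characteristic polynomial is
  det(x·I − A) = x^3 + 15*x^2 + 75*x + 125 = (x + 5)^3

Eigenvalues and multiplicities (the geometric multiplicity of λ is n − rank(A − λI), which equals the number of Jordan blocks for λ):
  λ = -5: algebraic multiplicity = 3, geometric multiplicity = 2

Determining the block sizes for each eigenvalue:
  λ = -5: 2 blocks summing to 3 forces exactly one block of size 2 and the rest size 1 → block sizes [2, 1]

Assembling the blocks gives a Jordan form
J =
  [-5,  1,  0]
  [ 0, -5,  0]
  [ 0,  0, -5]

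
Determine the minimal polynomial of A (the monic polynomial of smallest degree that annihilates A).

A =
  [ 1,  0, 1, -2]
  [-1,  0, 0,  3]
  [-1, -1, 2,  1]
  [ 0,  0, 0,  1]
x^3 - 3*x^2 + 3*x - 1

The characteristic polynomial is χ_A(x) = (x - 1)^4, so the eigenvalues are known. The minimal polynomial is
  m_A(x) = Π_λ (x − λ)^{k_λ}
where k_λ is the size of the *largest* Jordan block for λ (equivalently, the smallest k with (A − λI)^k v = 0 for every generalised eigenvector v of λ).

  λ = 1: largest Jordan block has size 3, contributing (x − 1)^3

So m_A(x) = (x - 1)^3 = x^3 - 3*x^2 + 3*x - 1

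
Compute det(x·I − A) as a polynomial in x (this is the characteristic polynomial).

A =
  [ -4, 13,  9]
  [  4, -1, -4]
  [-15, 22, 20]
x^3 - 15*x^2 + 75*x - 125

Expanding det(x·I − A) (e.g. by cofactor expansion or by noting that A is similar to its Jordan form J, which has the same characteristic polynomial as A) gives
  χ_A(x) = x^3 - 15*x^2 + 75*x - 125
which factors as (x - 5)^3. The eigenvalues (with algebraic multiplicities) are λ = 5 with multiplicity 3.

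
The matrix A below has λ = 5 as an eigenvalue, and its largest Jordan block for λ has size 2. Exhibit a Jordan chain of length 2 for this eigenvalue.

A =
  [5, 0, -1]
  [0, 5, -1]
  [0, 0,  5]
A Jordan chain for λ = 5 of length 2:
v_1 = (-1, -1, 0)ᵀ
v_2 = (0, 0, 1)ᵀ

Let N = A − (5)·I. We want v_2 with N^2 v_2 = 0 but N^1 v_2 ≠ 0; then v_{j-1} := N · v_j for j = 2, …, 2.

Pick v_2 = (0, 0, 1)ᵀ.
Then v_1 = N · v_2 = (-1, -1, 0)ᵀ.

Sanity check: (A − (5)·I) v_1 = (0, 0, 0)ᵀ = 0. ✓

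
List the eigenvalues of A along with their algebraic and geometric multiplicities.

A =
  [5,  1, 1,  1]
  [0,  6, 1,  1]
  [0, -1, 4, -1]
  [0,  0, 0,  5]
λ = 5: alg = 4, geom = 3

Step 1 — factor the characteristic polynomial to read off the algebraic multiplicities:
  χ_A(x) = (x - 5)^4

Step 2 — compute geometric multiplicities via the rank-nullity identity g(λ) = n − rank(A − λI):
  rank(A − (5)·I) = 1, so dim ker(A − (5)·I) = n − 1 = 3

Summary:
  λ = 5: algebraic multiplicity = 4, geometric multiplicity = 3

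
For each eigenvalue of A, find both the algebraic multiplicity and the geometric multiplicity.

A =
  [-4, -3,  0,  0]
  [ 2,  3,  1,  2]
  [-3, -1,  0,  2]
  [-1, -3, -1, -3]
λ = -1: alg = 4, geom = 2

Step 1 — factor the characteristic polynomial to read off the algebraic multiplicities:
  χ_A(x) = (x + 1)^4

Step 2 — compute geometric multiplicities via the rank-nullity identity g(λ) = n − rank(A − λI):
  rank(A − (-1)·I) = 2, so dim ker(A − (-1)·I) = n − 2 = 2

Summary:
  λ = -1: algebraic multiplicity = 4, geometric multiplicity = 2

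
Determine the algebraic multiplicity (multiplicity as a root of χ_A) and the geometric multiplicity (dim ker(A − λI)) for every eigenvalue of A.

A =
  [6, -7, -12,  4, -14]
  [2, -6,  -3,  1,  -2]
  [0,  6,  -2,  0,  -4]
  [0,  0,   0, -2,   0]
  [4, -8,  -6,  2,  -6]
λ = -2: alg = 5, geom = 3

Step 1 — factor the characteristic polynomial to read off the algebraic multiplicities:
  χ_A(x) = (x + 2)^5

Step 2 — compute geometric multiplicities via the rank-nullity identity g(λ) = n − rank(A − λI):
  rank(A − (-2)·I) = 2, so dim ker(A − (-2)·I) = n − 2 = 3

Summary:
  λ = -2: algebraic multiplicity = 5, geometric multiplicity = 3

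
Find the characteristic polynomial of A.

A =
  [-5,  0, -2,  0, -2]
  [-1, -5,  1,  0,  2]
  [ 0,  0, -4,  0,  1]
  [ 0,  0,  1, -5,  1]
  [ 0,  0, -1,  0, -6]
x^5 + 25*x^4 + 250*x^3 + 1250*x^2 + 3125*x + 3125

Expanding det(x·I − A) (e.g. by cofactor expansion or by noting that A is similar to its Jordan form J, which has the same characteristic polynomial as A) gives
  χ_A(x) = x^5 + 25*x^4 + 250*x^3 + 1250*x^2 + 3125*x + 3125
which factors as (x + 5)^5. The eigenvalues (with algebraic multiplicities) are λ = -5 with multiplicity 5.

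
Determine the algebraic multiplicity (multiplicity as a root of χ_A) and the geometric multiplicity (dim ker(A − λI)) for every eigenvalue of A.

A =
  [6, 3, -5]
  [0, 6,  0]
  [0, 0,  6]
λ = 6: alg = 3, geom = 2

Step 1 — factor the characteristic polynomial to read off the algebraic multiplicities:
  χ_A(x) = (x - 6)^3

Step 2 — compute geometric multiplicities via the rank-nullity identity g(λ) = n − rank(A − λI):
  rank(A − (6)·I) = 1, so dim ker(A − (6)·I) = n − 1 = 2

Summary:
  λ = 6: algebraic multiplicity = 3, geometric multiplicity = 2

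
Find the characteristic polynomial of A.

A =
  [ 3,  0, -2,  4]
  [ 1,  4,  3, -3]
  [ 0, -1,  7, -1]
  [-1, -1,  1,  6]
x^4 - 20*x^3 + 150*x^2 - 500*x + 625

Expanding det(x·I − A) (e.g. by cofactor expansion or by noting that A is similar to its Jordan form J, which has the same characteristic polynomial as A) gives
  χ_A(x) = x^4 - 20*x^3 + 150*x^2 - 500*x + 625
which factors as (x - 5)^4. The eigenvalues (with algebraic multiplicities) are λ = 5 with multiplicity 4.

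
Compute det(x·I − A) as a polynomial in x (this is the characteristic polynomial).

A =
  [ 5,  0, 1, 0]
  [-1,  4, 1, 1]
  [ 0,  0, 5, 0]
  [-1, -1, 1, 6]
x^4 - 20*x^3 + 150*x^2 - 500*x + 625

Expanding det(x·I − A) (e.g. by cofactor expansion or by noting that A is similar to its Jordan form J, which has the same characteristic polynomial as A) gives
  χ_A(x) = x^4 - 20*x^3 + 150*x^2 - 500*x + 625
which factors as (x - 5)^4. The eigenvalues (with algebraic multiplicities) are λ = 5 with multiplicity 4.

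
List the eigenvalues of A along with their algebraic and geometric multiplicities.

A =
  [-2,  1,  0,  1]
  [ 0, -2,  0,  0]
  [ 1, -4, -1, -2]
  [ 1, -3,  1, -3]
λ = -2: alg = 4, geom = 2

Step 1 — factor the characteristic polynomial to read off the algebraic multiplicities:
  χ_A(x) = (x + 2)^4

Step 2 — compute geometric multiplicities via the rank-nullity identity g(λ) = n − rank(A − λI):
  rank(A − (-2)·I) = 2, so dim ker(A − (-2)·I) = n − 2 = 2

Summary:
  λ = -2: algebraic multiplicity = 4, geometric multiplicity = 2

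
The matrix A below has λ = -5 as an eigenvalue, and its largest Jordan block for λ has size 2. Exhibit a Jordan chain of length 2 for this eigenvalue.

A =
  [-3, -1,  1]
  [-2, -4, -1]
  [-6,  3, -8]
A Jordan chain for λ = -5 of length 2:
v_1 = (2, -2, -6)ᵀ
v_2 = (1, 0, 0)ᵀ

Let N = A − (-5)·I. We want v_2 with N^2 v_2 = 0 but N^1 v_2 ≠ 0; then v_{j-1} := N · v_j for j = 2, …, 2.

Pick v_2 = (1, 0, 0)ᵀ.
Then v_1 = N · v_2 = (2, -2, -6)ᵀ.

Sanity check: (A − (-5)·I) v_1 = (0, 0, 0)ᵀ = 0. ✓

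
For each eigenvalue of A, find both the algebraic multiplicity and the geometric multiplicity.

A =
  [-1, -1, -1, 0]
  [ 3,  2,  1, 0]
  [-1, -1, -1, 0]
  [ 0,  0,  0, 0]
λ = 0: alg = 4, geom = 2

Step 1 — factor the characteristic polynomial to read off the algebraic multiplicities:
  χ_A(x) = x^4

Step 2 — compute geometric multiplicities via the rank-nullity identity g(λ) = n − rank(A − λI):
  rank(A − (0)·I) = 2, so dim ker(A − (0)·I) = n − 2 = 2

Summary:
  λ = 0: algebraic multiplicity = 4, geometric multiplicity = 2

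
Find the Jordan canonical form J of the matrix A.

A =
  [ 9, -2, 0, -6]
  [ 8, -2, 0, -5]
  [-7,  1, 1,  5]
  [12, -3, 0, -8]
J_2(-1) ⊕ J_2(1)

The characteristic polynomial is
  det(x·I − A) = x^4 - 2*x^2 + 1 = (x - 1)^2*(x + 1)^2

Eigenvalues and multiplicities (the geometric multiplicity of λ is n − rank(A − λI), which equals the number of Jordan blocks for λ):
  λ = -1: algebraic multiplicity = 2, geometric multiplicity = 1
  λ = 1: algebraic multiplicity = 2, geometric multiplicity = 1

Determining the block sizes for each eigenvalue:
  λ = -1: one block (gm = 1), so the single block has size am = 2 → block sizes [2]
  λ = 1: one block (gm = 1), so the single block has size am = 2 → block sizes [2]

Assembling the blocks gives a Jordan form
J =
  [-1,  1, 0, 0]
  [ 0, -1, 0, 0]
  [ 0,  0, 1, 1]
  [ 0,  0, 0, 1]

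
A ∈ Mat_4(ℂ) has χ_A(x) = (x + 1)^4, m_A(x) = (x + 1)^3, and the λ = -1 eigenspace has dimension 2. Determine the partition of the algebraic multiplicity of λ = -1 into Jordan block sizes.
Block sizes for λ = -1: [3, 1]

Step 1 — from the characteristic polynomial, algebraic multiplicity of λ = -1 is 4. From dim ker(A − (-1)·I) = 2, there are exactly 2 Jordan blocks for λ = -1.
Step 2 — from the minimal polynomial, the factor (x + 1)^3 tells us the largest block for λ = -1 has size 3.
Step 3 — with total size 4, 2 blocks, and largest block 3, the block sizes (in nonincreasing order) are [3, 1].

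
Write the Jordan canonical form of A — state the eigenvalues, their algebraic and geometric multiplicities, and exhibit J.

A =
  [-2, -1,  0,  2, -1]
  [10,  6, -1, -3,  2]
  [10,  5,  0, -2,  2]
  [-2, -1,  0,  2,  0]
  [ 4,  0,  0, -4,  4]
J_3(2) ⊕ J_2(2)

The characteristic polynomial is
  det(x·I − A) = x^5 - 10*x^4 + 40*x^3 - 80*x^2 + 80*x - 32 = (x - 2)^5

Eigenvalues and multiplicities (the geometric multiplicity of λ is n − rank(A − λI), which equals the number of Jordan blocks for λ):
  λ = 2: algebraic multiplicity = 5, geometric multiplicity = 2

Determining the block sizes for each eigenvalue:
  λ = 2: with am = 5 and gm = 2, the partition is not yet determined (e.g. several partitions of 5 into 2 parts exist). Let N = A − (2)·I. Computing rank(N^1) = 3, rank(N^2) = 1, rank(N^3) = 0; the number of blocks of size ≥ j is rank(N^{j−1}) − rank(N^j), giving [2, 2, 1]. So we have 1 block(s) of size 3, 1 block(s) of size 2 → block sizes [3, 2]

Assembling the blocks gives a Jordan form
J =
  [2, 1, 0, 0, 0]
  [0, 2, 1, 0, 0]
  [0, 0, 2, 0, 0]
  [0, 0, 0, 2, 1]
  [0, 0, 0, 0, 2]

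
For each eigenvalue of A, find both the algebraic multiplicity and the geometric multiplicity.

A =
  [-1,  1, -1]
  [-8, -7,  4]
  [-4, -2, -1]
λ = -3: alg = 3, geom = 2

Step 1 — factor the characteristic polynomial to read off the algebraic multiplicities:
  χ_A(x) = (x + 3)^3

Step 2 — compute geometric multiplicities via the rank-nullity identity g(λ) = n − rank(A − λI):
  rank(A − (-3)·I) = 1, so dim ker(A − (-3)·I) = n − 1 = 2

Summary:
  λ = -3: algebraic multiplicity = 3, geometric multiplicity = 2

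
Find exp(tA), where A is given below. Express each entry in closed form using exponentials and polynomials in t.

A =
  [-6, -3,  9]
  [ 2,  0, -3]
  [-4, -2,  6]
e^{tA} =
  [-3*t^2 - 6*t + 1, -3*t, 9*t^2/2 + 9*t]
  [2*t, 1, -3*t]
  [-2*t^2 - 4*t, -2*t, 3*t^2 + 6*t + 1]

Strategy: write A = P · J · P⁻¹ where J is a Jordan canonical form, so e^{tA} = P · e^{tJ} · P⁻¹, and e^{tJ} can be computed block-by-block.

A has Jordan form
J =
  [0, 1, 0]
  [0, 0, 1]
  [0, 0, 0]
(up to reordering of blocks).

Per-block formulas:
  For a 3×3 Jordan block J_3(0): exp(t · J_3(0)) = e^(0t)·(I + t·N + (t^2/2)·N^2), where N is the 3×3 nilpotent shift.

After assembling e^{tJ} and conjugating by P, we get:

e^{tA} =
  [-3*t^2 - 6*t + 1, -3*t, 9*t^2/2 + 9*t]
  [2*t, 1, -3*t]
  [-2*t^2 - 4*t, -2*t, 3*t^2 + 6*t + 1]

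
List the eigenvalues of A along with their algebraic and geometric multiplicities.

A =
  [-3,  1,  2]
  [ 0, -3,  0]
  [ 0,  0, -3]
λ = -3: alg = 3, geom = 2

Step 1 — factor the characteristic polynomial to read off the algebraic multiplicities:
  χ_A(x) = (x + 3)^3

Step 2 — compute geometric multiplicities via the rank-nullity identity g(λ) = n − rank(A − λI):
  rank(A − (-3)·I) = 1, so dim ker(A − (-3)·I) = n − 1 = 2

Summary:
  λ = -3: algebraic multiplicity = 3, geometric multiplicity = 2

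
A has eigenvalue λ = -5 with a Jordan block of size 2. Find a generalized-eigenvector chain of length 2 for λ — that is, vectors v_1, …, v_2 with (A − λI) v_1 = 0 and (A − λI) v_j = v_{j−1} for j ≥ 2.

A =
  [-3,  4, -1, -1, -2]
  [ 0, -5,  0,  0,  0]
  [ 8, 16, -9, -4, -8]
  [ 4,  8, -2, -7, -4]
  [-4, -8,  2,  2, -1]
A Jordan chain for λ = -5 of length 2:
v_1 = (2, 0, 8, 4, -4)ᵀ
v_2 = (1, 0, 0, 0, 0)ᵀ

Let N = A − (-5)·I. We want v_2 with N^2 v_2 = 0 but N^1 v_2 ≠ 0; then v_{j-1} := N · v_j for j = 2, …, 2.

Pick v_2 = (1, 0, 0, 0, 0)ᵀ.
Then v_1 = N · v_2 = (2, 0, 8, 4, -4)ᵀ.

Sanity check: (A − (-5)·I) v_1 = (0, 0, 0, 0, 0)ᵀ = 0. ✓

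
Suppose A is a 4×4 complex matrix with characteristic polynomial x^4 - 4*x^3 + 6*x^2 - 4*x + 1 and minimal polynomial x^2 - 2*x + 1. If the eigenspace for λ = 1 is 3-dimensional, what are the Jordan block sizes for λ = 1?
Block sizes for λ = 1: [2, 1, 1]

Step 1 — from the characteristic polynomial, algebraic multiplicity of λ = 1 is 4. From dim ker(A − (1)·I) = 3, there are exactly 3 Jordan blocks for λ = 1.
Step 2 — from the minimal polynomial, the factor (x − 1)^2 tells us the largest block for λ = 1 has size 2.
Step 3 — with total size 4, 3 blocks, and largest block 2, the block sizes (in nonincreasing order) are [2, 1, 1].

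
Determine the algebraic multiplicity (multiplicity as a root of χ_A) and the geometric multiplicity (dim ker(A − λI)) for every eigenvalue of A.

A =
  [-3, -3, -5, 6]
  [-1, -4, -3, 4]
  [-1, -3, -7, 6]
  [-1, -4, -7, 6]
λ = -2: alg = 4, geom = 2

Step 1 — factor the characteristic polynomial to read off the algebraic multiplicities:
  χ_A(x) = (x + 2)^4

Step 2 — compute geometric multiplicities via the rank-nullity identity g(λ) = n − rank(A − λI):
  rank(A − (-2)·I) = 2, so dim ker(A − (-2)·I) = n − 2 = 2

Summary:
  λ = -2: algebraic multiplicity = 4, geometric multiplicity = 2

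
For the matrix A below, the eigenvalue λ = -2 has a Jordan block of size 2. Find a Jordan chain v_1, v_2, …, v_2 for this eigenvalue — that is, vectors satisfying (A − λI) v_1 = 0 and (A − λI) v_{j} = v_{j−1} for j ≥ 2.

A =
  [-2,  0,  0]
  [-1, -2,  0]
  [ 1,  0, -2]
A Jordan chain for λ = -2 of length 2:
v_1 = (0, -1, 1)ᵀ
v_2 = (1, 0, 0)ᵀ

Let N = A − (-2)·I. We want v_2 with N^2 v_2 = 0 but N^1 v_2 ≠ 0; then v_{j-1} := N · v_j for j = 2, …, 2.

Pick v_2 = (1, 0, 0)ᵀ.
Then v_1 = N · v_2 = (0, -1, 1)ᵀ.

Sanity check: (A − (-2)·I) v_1 = (0, 0, 0)ᵀ = 0. ✓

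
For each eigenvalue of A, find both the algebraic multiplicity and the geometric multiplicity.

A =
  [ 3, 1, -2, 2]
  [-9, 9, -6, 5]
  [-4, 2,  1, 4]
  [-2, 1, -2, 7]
λ = 5: alg = 4, geom = 2

Step 1 — factor the characteristic polynomial to read off the algebraic multiplicities:
  χ_A(x) = (x - 5)^4

Step 2 — compute geometric multiplicities via the rank-nullity identity g(λ) = n − rank(A − λI):
  rank(A − (5)·I) = 2, so dim ker(A − (5)·I) = n − 2 = 2

Summary:
  λ = 5: algebraic multiplicity = 4, geometric multiplicity = 2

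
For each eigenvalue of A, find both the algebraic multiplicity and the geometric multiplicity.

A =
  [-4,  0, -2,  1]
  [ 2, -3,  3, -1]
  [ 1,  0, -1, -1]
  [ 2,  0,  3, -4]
λ = -3: alg = 4, geom = 2

Step 1 — factor the characteristic polynomial to read off the algebraic multiplicities:
  χ_A(x) = (x + 3)^4

Step 2 — compute geometric multiplicities via the rank-nullity identity g(λ) = n − rank(A − λI):
  rank(A − (-3)·I) = 2, so dim ker(A − (-3)·I) = n − 2 = 2

Summary:
  λ = -3: algebraic multiplicity = 4, geometric multiplicity = 2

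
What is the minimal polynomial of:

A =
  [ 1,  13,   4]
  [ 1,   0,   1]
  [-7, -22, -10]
x^3 + 9*x^2 + 27*x + 27

The characteristic polynomial is χ_A(x) = (x + 3)^3, so the eigenvalues are known. The minimal polynomial is
  m_A(x) = Π_λ (x − λ)^{k_λ}
where k_λ is the size of the *largest* Jordan block for λ (equivalently, the smallest k with (A − λI)^k v = 0 for every generalised eigenvector v of λ).

  λ = -3: largest Jordan block has size 3, contributing (x + 3)^3

So m_A(x) = (x + 3)^3 = x^3 + 9*x^2 + 27*x + 27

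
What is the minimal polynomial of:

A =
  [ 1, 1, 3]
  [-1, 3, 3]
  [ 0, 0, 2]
x^2 - 4*x + 4

The characteristic polynomial is χ_A(x) = (x - 2)^3, so the eigenvalues are known. The minimal polynomial is
  m_A(x) = Π_λ (x − λ)^{k_λ}
where k_λ is the size of the *largest* Jordan block for λ (equivalently, the smallest k with (A − λI)^k v = 0 for every generalised eigenvector v of λ).

  λ = 2: largest Jordan block has size 2, contributing (x − 2)^2

So m_A(x) = (x - 2)^2 = x^2 - 4*x + 4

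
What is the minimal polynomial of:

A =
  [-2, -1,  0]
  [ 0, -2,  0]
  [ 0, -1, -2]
x^2 + 4*x + 4

The characteristic polynomial is χ_A(x) = (x + 2)^3, so the eigenvalues are known. The minimal polynomial is
  m_A(x) = Π_λ (x − λ)^{k_λ}
where k_λ is the size of the *largest* Jordan block for λ (equivalently, the smallest k with (A − λI)^k v = 0 for every generalised eigenvector v of λ).

  λ = -2: largest Jordan block has size 2, contributing (x + 2)^2

So m_A(x) = (x + 2)^2 = x^2 + 4*x + 4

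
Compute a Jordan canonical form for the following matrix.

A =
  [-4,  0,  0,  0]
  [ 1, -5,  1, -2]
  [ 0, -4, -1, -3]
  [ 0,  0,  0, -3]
J_1(-4) ⊕ J_3(-3)

The characteristic polynomial is
  det(x·I − A) = x^4 + 13*x^3 + 63*x^2 + 135*x + 108 = (x + 3)^3*(x + 4)

Eigenvalues and multiplicities (the geometric multiplicity of λ is n − rank(A − λI), which equals the number of Jordan blocks for λ):
  λ = -4: algebraic multiplicity = 1, geometric multiplicity = 1
  λ = -3: algebraic multiplicity = 3, geometric multiplicity = 1

Determining the block sizes for each eigenvalue:
  λ = -4: one block (gm = 1), so the single block has size am = 1 → block sizes [1]
  λ = -3: one block (gm = 1), so the single block has size am = 3 → block sizes [3]

Assembling the blocks gives a Jordan form
J =
  [-4,  0,  0,  0]
  [ 0, -3,  1,  0]
  [ 0,  0, -3,  1]
  [ 0,  0,  0, -3]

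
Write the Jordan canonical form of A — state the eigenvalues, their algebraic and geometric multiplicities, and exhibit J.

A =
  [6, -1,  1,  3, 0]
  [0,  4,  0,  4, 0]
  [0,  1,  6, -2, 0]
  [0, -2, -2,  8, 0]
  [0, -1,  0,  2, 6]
J_3(6) ⊕ J_1(6) ⊕ J_1(6)

The characteristic polynomial is
  det(x·I − A) = x^5 - 30*x^4 + 360*x^3 - 2160*x^2 + 6480*x - 7776 = (x - 6)^5

Eigenvalues and multiplicities (the geometric multiplicity of λ is n − rank(A − λI), which equals the number of Jordan blocks for λ):
  λ = 6: algebraic multiplicity = 5, geometric multiplicity = 3

Determining the block sizes for each eigenvalue:
  λ = 6: with am = 5 and gm = 3, the partition is not yet determined (e.g. several partitions of 5 into 3 parts exist). Let N = A − (6)·I. Computing rank(N^1) = 2, rank(N^2) = 1, rank(N^3) = 0; the number of blocks of size ≥ j is rank(N^{j−1}) − rank(N^j), giving [3, 1, 1]. So we have 1 block(s) of size 3, 2 block(s) of size 1 → block sizes [3, 1, 1]

Assembling the blocks gives a Jordan form
J =
  [6, 1, 0, 0, 0]
  [0, 6, 1, 0, 0]
  [0, 0, 6, 0, 0]
  [0, 0, 0, 6, 0]
  [0, 0, 0, 0, 6]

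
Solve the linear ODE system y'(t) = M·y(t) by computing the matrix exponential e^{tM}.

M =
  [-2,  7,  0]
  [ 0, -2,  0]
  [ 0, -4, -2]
e^{tM} =
  [exp(-2*t), 7*t*exp(-2*t), 0]
  [0, exp(-2*t), 0]
  [0, -4*t*exp(-2*t), exp(-2*t)]

Strategy: write M = P · J · P⁻¹ where J is a Jordan canonical form, so e^{tM} = P · e^{tJ} · P⁻¹, and e^{tJ} can be computed block-by-block.

M has Jordan form
J =
  [-2,  1,  0]
  [ 0, -2,  0]
  [ 0,  0, -2]
(up to reordering of blocks).

Per-block formulas:
  For a 1×1 block at λ = -2: exp(t · [-2]) = [e^(-2t)].
  For a 2×2 Jordan block J_2(-2): exp(t · J_2(-2)) = e^(-2t)·(I + t·N), where N is the 2×2 nilpotent shift.

After assembling e^{tJ} and conjugating by P, we get:

e^{tM} =
  [exp(-2*t), 7*t*exp(-2*t), 0]
  [0, exp(-2*t), 0]
  [0, -4*t*exp(-2*t), exp(-2*t)]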